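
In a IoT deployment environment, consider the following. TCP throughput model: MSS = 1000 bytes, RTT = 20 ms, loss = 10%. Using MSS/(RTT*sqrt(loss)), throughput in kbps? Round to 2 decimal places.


Given: MSS = 1000 bytes, RTT = 20 ms, loss = 10%
RTT in seconds = 20 / 1000 = 0.02
Loss rate = 10% = 0.1
sqrt(loss) = sqrt(0.1) = 0.316227766017
Throughput (bytes/s) = 1000 / (0.02 * 0.316227766017) = 158113.8830
Throughput (kbps) = 158113.8830 * 8 / 1000 = 1264.911064 -> 1264.91 kbps (2 dp)

1264.91


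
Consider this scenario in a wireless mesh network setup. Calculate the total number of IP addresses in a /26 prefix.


Given: CIDR prefix /26
Host bits = 32 - 26 = 6
Total addresses = 2^6 = 64

64


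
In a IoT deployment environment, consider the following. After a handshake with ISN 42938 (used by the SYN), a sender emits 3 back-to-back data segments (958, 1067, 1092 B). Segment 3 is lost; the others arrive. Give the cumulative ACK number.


SYN uses sequence number 42938; first data byte = ISN + 1 = 42939.
Segment 1: SEQ = 42939, len = 958 B, covers [42939, 43896]
Segment 2: SEQ = 43897, len = 1067 B, covers [43897, 44963]
Segment 3: SEQ = 44964, len = 1092 B, covers [44964, 46055] [LOST]
In-order data received: bytes [42939, 44963] (segments 1..2).
Segment 3 missing -> gap begins at byte 44964.
Cumulative ACK = next expected in-order byte = 42939 + 958 + 1067 = 44964

44964


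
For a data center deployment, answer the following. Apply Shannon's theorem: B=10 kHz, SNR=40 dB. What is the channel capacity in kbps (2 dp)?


Given: B = 10 kHz, SNR = 40 dB
SNR linear = 10^(40/10) = 10000
1 + SNR = 10001
log2(10001) = 13.2878566418
C = 10 * 1000 * 13.2878566418 = 132878.5664 bps
C = 132.878566 kbps -> 132.88 kbps (2 dp)

132.88


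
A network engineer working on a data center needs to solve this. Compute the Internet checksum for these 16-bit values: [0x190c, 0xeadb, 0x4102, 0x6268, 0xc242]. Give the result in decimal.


Given words: [0x190c, 0xeadb, 0x4102, 0x6268, 0xc242]
Step 1: Sum all words
Raw sum = 6412 + 60123 + 16642 + 25192 + 49730 = 158099
Step 2: Fold carry: (27027 + 2) = 27029
One's complement = ~27029 & 0xFFFF = 38506

38506


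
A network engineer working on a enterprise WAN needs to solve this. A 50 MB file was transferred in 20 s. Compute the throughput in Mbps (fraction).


Given: file = 50 MB, time = 20 s
File in Mb = 50 * 8 = 400 Mb
Throughput = 400 / 20 Mbps
Throughput = 20 Mbps

20


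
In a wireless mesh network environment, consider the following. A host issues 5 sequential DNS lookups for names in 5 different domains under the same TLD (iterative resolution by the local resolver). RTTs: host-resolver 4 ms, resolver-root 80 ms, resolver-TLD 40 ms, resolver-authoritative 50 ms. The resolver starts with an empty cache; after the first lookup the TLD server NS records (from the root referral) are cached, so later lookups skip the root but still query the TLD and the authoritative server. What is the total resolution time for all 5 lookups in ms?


Lookup 1 (cold cache): local + root + TLD + auth = 4 + 80 + 40 + 50 = 174 ms
Lookups 2..5 (TLD NS cached -> skip root; new domain -> still ask TLD and auth): local + TLD + auth = 4 + 40 + 50 = 94 ms each
Remaining 4 lookups: 4 * 94 = 376 ms
Total = 174 + 376 = 550 ms

550


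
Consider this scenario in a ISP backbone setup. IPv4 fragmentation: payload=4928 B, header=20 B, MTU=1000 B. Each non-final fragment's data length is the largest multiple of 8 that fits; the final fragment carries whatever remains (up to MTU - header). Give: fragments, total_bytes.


Max data per non-final fragment = floor((MTU - header)/8)*8 = floor((1000 - 20)/8)*8 = floor(980/8)*8 = 976 B
Final fragment needs no 8-byte alignment: it can carry up to MTU - header = 980 B
Non-final fragments needed = ceil((payload - 980) / 976) = ceil(3948/976) = ceil(4.0451) = 5
Number of fragments = 5 + 1 = 6
Fragment sizes (data): 5 * 976 B + 48 B (last, 48 <= 980 OK)
Total bytes sent = payload + n_frags * header = 4928 + 6*20 = 4928 + 120 = 5048 B

6, 5048


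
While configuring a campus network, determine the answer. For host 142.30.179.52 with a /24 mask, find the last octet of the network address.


Given: IP = 142.30.179.52, prefix = /24
Subnet mask = 255.255.255.0
Last octet of IP: 52
Last octet of mask: 0
Network last octet = 52 AND 0 = 0

0


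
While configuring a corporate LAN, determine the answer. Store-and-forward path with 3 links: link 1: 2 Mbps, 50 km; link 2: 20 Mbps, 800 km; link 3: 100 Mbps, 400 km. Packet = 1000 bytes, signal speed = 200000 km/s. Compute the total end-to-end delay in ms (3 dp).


Packet = 1000 bytes = 8000 bits. Store-and-forward: sum (t_trans + t_prop) per link.
Link 1: t_trans = 8000/(2*10^6) s = 4.0000 ms; t_prop = 50/200000 s = 0.2500 ms; subtotal = 4.2500 ms
Link 2: t_trans = 8000/(20*10^6) s = 0.4000 ms; t_prop = 800/200000 s = 4.0000 ms; subtotal = 4.4000 ms
Link 3: t_trans = 8000/(100*10^6) s = 0.0800 ms; t_prop = 400/200000 s = 2.0000 ms; subtotal = 2.0800 ms
End-to-end = 4.2500 + 4.4000 + 2.0800 = 10.7300 ms -> 10.730 ms (3 dp)

10.730


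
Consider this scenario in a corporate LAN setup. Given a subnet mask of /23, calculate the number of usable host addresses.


Given: subnet mask /23
Host bits = 32 - 23 = 9
Total addresses = 2^9 = 512
Usable hosts = 512 - 2 (network + broadcast) = 510

510


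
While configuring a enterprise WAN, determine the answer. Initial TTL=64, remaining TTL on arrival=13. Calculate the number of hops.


Given: initial TTL = 64, received TTL = 13
Hops = initial TTL - received TTL
Hops = 64 - 13 = 51

51


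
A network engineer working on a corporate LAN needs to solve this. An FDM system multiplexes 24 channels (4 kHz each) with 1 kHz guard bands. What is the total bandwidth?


Given: 24 channels, 4 kHz each, guard = 1 kHz
Channel bandwidth = 24 * 4 = 96 kHz
Guard bands = 23 gaps * 1 kHz = 23 kHz
Total = 96 + 23 = 119 kHz

119


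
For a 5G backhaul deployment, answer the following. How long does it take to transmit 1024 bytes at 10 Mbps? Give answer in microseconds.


Given: packet = 1024 bytes, bandwidth = 10 Mbps
Packet in bits = 1024 * 8 = 8192 bits
Bandwidth = 10 * 10^6 = 10000000 bps
Time = 8192 / 10000000 seconds
Time in us = 8192 * 10^6 / 10000000 = 819.2

819.2


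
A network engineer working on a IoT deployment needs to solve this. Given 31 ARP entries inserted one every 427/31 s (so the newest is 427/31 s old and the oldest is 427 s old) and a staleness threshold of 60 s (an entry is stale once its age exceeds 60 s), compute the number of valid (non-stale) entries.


Ages are k * 427/31 s for k = 1..31 (spacing = 13.7742 s).
Entry k is valid iff k * 427/31 <= 60 iff k <= 31 * 60 / 427 = 4.3560
n_valid = floor(4.3560) = 4
(n_stale = 31 - 4 = 27)

4


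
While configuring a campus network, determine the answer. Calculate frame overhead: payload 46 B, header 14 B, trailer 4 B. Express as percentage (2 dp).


Given: payload = 46 B, header = 14 B, trailer = 4 B
Overhead bytes = header + trailer = 14 + 4 = 18
Total frame = payload + overhead = 46 + 18 = 64
Overhead % = 18 / 64 * 100 = 28.1250% -> 28.13% (2 dp)

28.13


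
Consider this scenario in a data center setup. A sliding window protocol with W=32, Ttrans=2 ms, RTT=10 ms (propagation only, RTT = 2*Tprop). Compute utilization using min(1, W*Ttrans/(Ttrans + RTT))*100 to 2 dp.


Given: W = 32, Ttrans = 2 ms, RTT = 10 ms (= 2 * Tprop, Tprop = 5 ms)
Cycle time = Ttrans + RTT = 2 + 10 = 12 ms (first packet sent until its ACK returns)
W * Ttrans = 32 * 2 = 64 ms of sending per cycle
W * Ttrans / (Ttrans + RTT) = 64 / 12 = 5.333333
U = min(1, 5.333333) = 1.000000
U% = 100.00%

100.00


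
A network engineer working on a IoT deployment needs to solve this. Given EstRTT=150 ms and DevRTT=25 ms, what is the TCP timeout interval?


Given: EstRTT = 150 ms, DevRTT = 25 ms
Timeout = EstRTT + 4 * DevRTT
4 * DevRTT = 4 * 25 = 100
Timeout = 150 + 100 = 250 ms

250


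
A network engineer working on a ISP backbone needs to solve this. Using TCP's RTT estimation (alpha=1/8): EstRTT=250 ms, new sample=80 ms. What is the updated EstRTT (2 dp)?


Given: EstRTT = 250 ms, SampleRTT = 80 ms, alpha = 1/8
New EstRTT = (1 - alpha) * EstRTT + alpha * SampleRTT
(7/8) * 250 = 218.75
(1/8) * 80 = 10
New EstRTT = 218.75 + 10 = 228.75 ms -> 228.75 ms (2 dp)

228.75


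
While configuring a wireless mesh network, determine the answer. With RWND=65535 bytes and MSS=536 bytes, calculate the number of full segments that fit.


Given: RWND = 65535 bytes, MSS = 536 bytes
Full segments = floor(RWND / MSS)
Full segments = floor(65535 / 536)
Full segments = floor(122.2668) = 122

122


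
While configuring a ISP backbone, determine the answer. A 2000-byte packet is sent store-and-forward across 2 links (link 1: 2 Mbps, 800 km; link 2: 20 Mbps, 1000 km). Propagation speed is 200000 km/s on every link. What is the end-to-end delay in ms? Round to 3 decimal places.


Packet = 2000 bytes = 16000 bits. Store-and-forward: sum (t_trans + t_prop) per link.
Link 1: t_trans = 16000/(2*10^6) s = 8.0000 ms; t_prop = 800/200000 s = 4.0000 ms; subtotal = 12.0000 ms
Link 2: t_trans = 16000/(20*10^6) s = 0.8000 ms; t_prop = 1000/200000 s = 5.0000 ms; subtotal = 5.8000 ms
End-to-end = 12.0000 + 5.8000 = 17.8000 ms -> 17.800 ms (3 dp)

17.800


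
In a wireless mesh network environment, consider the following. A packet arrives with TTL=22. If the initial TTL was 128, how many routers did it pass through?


Given: initial TTL = 128, received TTL = 22
Hops = initial TTL - received TTL
Hops = 128 - 22 = 106

106


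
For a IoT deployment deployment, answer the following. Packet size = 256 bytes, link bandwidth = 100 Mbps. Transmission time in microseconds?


Given: packet = 256 bytes, bandwidth = 100 Mbps
Packet in bits = 256 * 8 = 2048 bits
Bandwidth = 100 * 10^6 = 100000000 bps
Time = 2048 / 100000000 seconds
Time in us = 2048 * 10^6 / 100000000 = 20.48

20.48


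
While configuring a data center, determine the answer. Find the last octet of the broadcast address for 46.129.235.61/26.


Given: IP = 46.129.235.61, prefix = /26
Host bits = 32 - 26 = 6
Network last octet = 61 AND mask = 0
Host part size = 2^6 - 1 = 63
Broadcast last octet = 0 OR 63 = 63

63


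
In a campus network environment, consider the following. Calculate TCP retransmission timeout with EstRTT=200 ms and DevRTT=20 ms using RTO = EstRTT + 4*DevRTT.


Given: EstRTT = 200 ms, DevRTT = 20 ms
Timeout = EstRTT + 4 * DevRTT
4 * DevRTT = 4 * 20 = 80
Timeout = 200 + 80 = 280 ms

280


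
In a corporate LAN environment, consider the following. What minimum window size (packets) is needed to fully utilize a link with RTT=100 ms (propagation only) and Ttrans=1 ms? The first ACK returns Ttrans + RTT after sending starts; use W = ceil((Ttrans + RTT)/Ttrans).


Given: Ttrans = 1 ms, RTT = 100 ms (= 2 * Tprop, Tprop = 50 ms)
Time until first ACK returns = Ttrans + RTT = 1 + 100 = 101 ms
Need W * Ttrans >= Ttrans + RTT  ->  W >= (Ttrans + RTT) / Ttrans
(Ttrans + RTT) / Ttrans = 101 / 1 = 101
W_min = ceil(101) = 101

101


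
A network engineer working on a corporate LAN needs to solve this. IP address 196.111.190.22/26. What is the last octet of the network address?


Given: IP = 196.111.190.22, prefix = /26
Subnet mask = 255.255.255.192
Last octet of IP: 22
Last octet of mask: 192
Network last octet = 22 AND 192 = 0

0


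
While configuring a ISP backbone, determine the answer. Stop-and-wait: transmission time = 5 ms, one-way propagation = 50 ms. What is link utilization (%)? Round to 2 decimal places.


Given: Ttrans = 5 ms, Tprop = 50 ms
RTT = 2 * Tprop = 2 * 50 = 100 ms
U = Ttrans / (Ttrans + RTT)
U = 5 / (5 + 100)
U = 5 / 105 = 0.047619
U% = 4.76%

4.76


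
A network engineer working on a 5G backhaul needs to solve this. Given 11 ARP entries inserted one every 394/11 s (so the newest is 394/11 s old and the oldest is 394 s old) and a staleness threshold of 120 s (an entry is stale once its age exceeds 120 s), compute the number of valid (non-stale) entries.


Ages are k * 394/11 s for k = 1..11 (spacing = 35.8182 s).
Entry k is valid iff k * 394/11 <= 120 iff k <= 11 * 120 / 394 = 3.3503
n_valid = floor(3.3503) = 3
(n_stale = 11 - 3 = 8)

3


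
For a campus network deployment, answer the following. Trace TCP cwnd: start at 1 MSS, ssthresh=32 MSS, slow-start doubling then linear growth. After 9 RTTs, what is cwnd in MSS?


RTT 0: cwnd = 1 MSS (initial)
RTT 1: cwnd = 2 MSS (slow start, doubled)
RTT 2: cwnd = 4 MSS (slow start, doubled)
RTT 3: cwnd = 8 MSS (slow start, doubled)
RTT 4: cwnd = 16 MSS (slow start, doubled)
RTT 5: cwnd = 32 MSS (slow start, doubled)
RTT 6: cwnd = 33 MSS (congestion avoidance, +1)
RTT 7: cwnd = 34 MSS (congestion avoidance, +1)
RTT 8: cwnd = 35 MSS (congestion avoidance, +1)
RTT 9: cwnd = 36 MSS (congestion avoidance, +1)

36


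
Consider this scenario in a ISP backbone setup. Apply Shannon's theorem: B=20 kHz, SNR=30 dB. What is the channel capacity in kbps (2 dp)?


Given: B = 20 kHz, SNR = 30 dB
SNR linear = 10^(30/10) = 1000
1 + SNR = 1001
log2(1001) = 9.9672262588
C = 20 * 1000 * 9.9672262588 = 199344.5252 bps
C = 199.344525 kbps -> 199.34 kbps (2 dp)

199.34


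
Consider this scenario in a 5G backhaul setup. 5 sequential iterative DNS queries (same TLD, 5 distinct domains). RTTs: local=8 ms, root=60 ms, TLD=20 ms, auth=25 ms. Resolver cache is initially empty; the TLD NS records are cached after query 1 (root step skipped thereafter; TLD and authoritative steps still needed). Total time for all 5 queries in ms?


Lookup 1 (cold cache): local + root + TLD + auth = 8 + 60 + 20 + 25 = 113 ms
Lookups 2..5 (TLD NS cached -> skip root; new domain -> still ask TLD and auth): local + TLD + auth = 8 + 20 + 25 = 53 ms each
Remaining 4 lookups: 4 * 53 = 212 ms
Total = 113 + 212 = 325 ms

325


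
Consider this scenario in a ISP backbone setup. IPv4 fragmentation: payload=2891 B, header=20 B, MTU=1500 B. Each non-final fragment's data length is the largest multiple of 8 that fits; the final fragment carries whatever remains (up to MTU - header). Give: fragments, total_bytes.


Max data per non-final fragment = floor((MTU - header)/8)*8 = floor((1500 - 20)/8)*8 = floor(1480/8)*8 = 1480 B
Final fragment needs no 8-byte alignment: it can carry up to MTU - header = 1480 B
Non-final fragments needed = ceil((payload - 1480) / 1480) = ceil(1411/1480) = ceil(0.9534) = 1
Number of fragments = 1 + 1 = 2
Fragment sizes (data): 1 * 1480 B + 1411 B (last, 1411 <= 1480 OK)
Total bytes sent = payload + n_frags * header = 2891 + 2*20 = 2891 + 40 = 2931 B

2, 2931


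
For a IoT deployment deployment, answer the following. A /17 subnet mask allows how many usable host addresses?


Given: subnet mask /17
Host bits = 32 - 17 = 15
Total addresses = 2^15 = 32768
Usable hosts = 32768 - 2 (network + broadcast) = 32766

32766


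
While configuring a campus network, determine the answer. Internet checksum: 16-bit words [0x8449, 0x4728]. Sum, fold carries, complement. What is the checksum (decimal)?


Given words: [0x8449, 0x4728]
Step 1: Sum all words
Raw sum = 33865 + 18216 = 52081
One's complement = ~52081 & 0xFFFF = 13454

13454


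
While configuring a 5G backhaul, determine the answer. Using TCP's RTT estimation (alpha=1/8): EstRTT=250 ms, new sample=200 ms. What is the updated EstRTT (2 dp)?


Given: EstRTT = 250 ms, SampleRTT = 200 ms, alpha = 1/8
New EstRTT = (1 - alpha) * EstRTT + alpha * SampleRTT
(7/8) * 250 = 218.75
(1/8) * 200 = 25
New EstRTT = 218.75 + 25 = 243.75 ms -> 243.75 ms (2 dp)

243.75


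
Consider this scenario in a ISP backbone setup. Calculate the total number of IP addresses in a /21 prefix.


Given: CIDR prefix /21
Host bits = 32 - 21 = 11
Total addresses = 2^11 = 2048

2048


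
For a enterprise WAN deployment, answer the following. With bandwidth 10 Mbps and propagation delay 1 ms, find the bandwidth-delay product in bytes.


Given: bandwidth = 10 Mbps, delay = 1 ms
BDP in bits = 10 * 10^6 * 1 / 1000
BDP in bits = 10000
BDP in bytes = 10000 / 8 = 1250

1250


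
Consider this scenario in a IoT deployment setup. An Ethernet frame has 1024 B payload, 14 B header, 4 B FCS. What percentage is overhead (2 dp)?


Given: payload = 1024 B, header = 14 B, trailer = 4 B
Overhead bytes = header + trailer = 14 + 4 = 18
Total frame = payload + overhead = 1024 + 18 = 1042
Overhead % = 18 / 1042 * 100 = 1.7274% -> 1.73% (2 dp)

1.73


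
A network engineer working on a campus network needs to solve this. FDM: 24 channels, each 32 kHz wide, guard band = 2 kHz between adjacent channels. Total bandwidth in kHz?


Given: 24 channels, 32 kHz each, guard = 2 kHz
Channel bandwidth = 24 * 32 = 768 kHz
Guard bands = 23 gaps * 2 kHz = 46 kHz
Total = 768 + 46 = 814 kHz

814


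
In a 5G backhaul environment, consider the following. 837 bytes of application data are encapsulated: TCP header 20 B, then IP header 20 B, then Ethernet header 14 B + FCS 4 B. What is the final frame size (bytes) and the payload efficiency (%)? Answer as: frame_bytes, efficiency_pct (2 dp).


TCP segment = 837 + 20 = 857 B
IP packet = 857 + 20 = 877 B
Ethernet frame = 877 + 14 + 4 = 895 B
Efficiency = app / frame = 837 / 895 = 0.935196 = 93.5196% -> 93.52% (2 dp)

895, 93.52


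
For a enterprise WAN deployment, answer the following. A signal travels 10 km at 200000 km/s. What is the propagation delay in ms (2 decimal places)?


Given: distance = 10 km, speed = 200000 km/s
Delay = distance / speed = 10 / 200000 seconds
Delay in ms = 10 * 1000 / 200000
Delay = 0.0500 ms
Rounded to 2 dp = 0.05 ms

0.05


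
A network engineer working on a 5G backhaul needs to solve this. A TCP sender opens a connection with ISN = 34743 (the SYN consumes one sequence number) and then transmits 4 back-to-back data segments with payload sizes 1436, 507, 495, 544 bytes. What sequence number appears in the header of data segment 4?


The SYN occupies sequence number ISN = 34743, so the first data byte is ISN + 1 = 34744.
SEQ of data segment i = (ISN + 1) + sum of payload sizes of segments 1..i-1.
Segment 1: SEQ = 34744, payload = 1436 bytes
Segment 2: SEQ = 36180, payload = 507 bytes
Segment 3: SEQ = 36687, payload = 495 bytes
Segment 4: SEQ = 37182, payload = 544 bytes
SEQ of segment 4 = 34744 + 1436 + 507 + 495 = 37182

37182


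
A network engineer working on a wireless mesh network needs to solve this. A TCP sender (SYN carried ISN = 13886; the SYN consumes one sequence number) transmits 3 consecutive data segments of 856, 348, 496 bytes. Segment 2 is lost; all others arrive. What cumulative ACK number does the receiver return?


SYN uses sequence number 13886; first data byte = ISN + 1 = 13887.
Segment 1: SEQ = 13887, len = 856 B, covers [13887, 14742]
Segment 2: SEQ = 14743, len = 348 B, covers [14743, 15090] [LOST]
Segment 3: SEQ = 15091, len = 496 B, covers [15091, 15586]
In-order data received: bytes [13887, 14742] (segments 1..1).
Segment 2 missing -> gap begins at byte 14743; later segments buffered out of order.
Cumulative ACK = next expected in-order byte = 13887 + 856 = 14743

14743


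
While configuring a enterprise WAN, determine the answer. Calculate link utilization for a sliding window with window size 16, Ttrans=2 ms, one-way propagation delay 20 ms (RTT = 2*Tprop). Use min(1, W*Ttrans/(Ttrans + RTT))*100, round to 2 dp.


Given: W = 16, Ttrans = 2 ms, RTT = 40 ms (= 2 * Tprop, Tprop = 20 ms)
Cycle time = Ttrans + RTT = 2 + 40 = 42 ms (first packet sent until its ACK returns)
W * Ttrans = 16 * 2 = 32 ms of sending per cycle
W * Ttrans / (Ttrans + RTT) = 32 / 42 = 0.761905
U = min(1, 0.761905) = 0.761905
U% = 76.19%

76.19


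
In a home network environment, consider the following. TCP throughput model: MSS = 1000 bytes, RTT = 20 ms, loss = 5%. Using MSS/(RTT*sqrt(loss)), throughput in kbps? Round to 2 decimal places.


Given: MSS = 1000 bytes, RTT = 20 ms, loss = 5%
RTT in seconds = 20 / 1000 = 0.02
Loss rate = 5% = 0.05
sqrt(loss) = sqrt(0.05) = 0.223606797750
Throughput (bytes/s) = 1000 / (0.02 * 0.223606797750) = 223606.7977
Throughput (kbps) = 223606.7977 * 8 / 1000 = 1788.854382 -> 1788.85 kbps (2 dp)

1788.85


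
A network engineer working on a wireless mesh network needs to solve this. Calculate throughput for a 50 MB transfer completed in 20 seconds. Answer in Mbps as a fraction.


Given: file = 50 MB, time = 20 s
File in Mb = 50 * 8 = 400 Mb
Throughput = 400 / 20 Mbps
Throughput = 20 Mbps

20


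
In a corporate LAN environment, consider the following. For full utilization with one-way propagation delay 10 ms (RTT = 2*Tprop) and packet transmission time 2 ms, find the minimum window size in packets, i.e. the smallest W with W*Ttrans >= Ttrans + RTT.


Given: Ttrans = 2 ms, RTT = 20 ms (= 2 * Tprop, Tprop = 10 ms)
Time until first ACK returns = Ttrans + RTT = 2 + 20 = 22 ms
Need W * Ttrans >= Ttrans + RTT  ->  W >= (Ttrans + RTT) / Ttrans
(Ttrans + RTT) / Ttrans = 22 / 2 = 11
W_min = ceil(11) = 11

11


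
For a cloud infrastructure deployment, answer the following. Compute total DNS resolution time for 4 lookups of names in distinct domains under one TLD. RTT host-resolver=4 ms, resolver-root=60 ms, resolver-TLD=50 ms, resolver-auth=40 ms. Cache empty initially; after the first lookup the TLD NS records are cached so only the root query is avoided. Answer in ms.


Lookup 1 (cold cache): local + root + TLD + auth = 4 + 60 + 50 + 40 = 154 ms
Lookups 2..4 (TLD NS cached -> skip root; new domain -> still ask TLD and auth): local + TLD + auth = 4 + 50 + 40 = 94 ms each
Remaining 3 lookups: 3 * 94 = 282 ms
Total = 154 + 282 = 436 ms

436


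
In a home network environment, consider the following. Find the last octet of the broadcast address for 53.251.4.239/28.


Given: IP = 53.251.4.239, prefix = /28
Host bits = 32 - 28 = 4
Network last octet = 239 AND mask = 224
Host part size = 2^4 - 1 = 15
Broadcast last octet = 224 OR 15 = 239

239


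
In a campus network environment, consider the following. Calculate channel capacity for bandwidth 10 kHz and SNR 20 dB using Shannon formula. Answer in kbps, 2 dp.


Given: B = 10 kHz, SNR = 20 dB
SNR linear = 10^(20/10) = 100
1 + SNR = 101
log2(101) = 6.6582114828
C = 10 * 1000 * 6.6582114828 = 66582.1148 bps
C = 66.582115 kbps -> 66.58 kbps (2 dp)

66.58


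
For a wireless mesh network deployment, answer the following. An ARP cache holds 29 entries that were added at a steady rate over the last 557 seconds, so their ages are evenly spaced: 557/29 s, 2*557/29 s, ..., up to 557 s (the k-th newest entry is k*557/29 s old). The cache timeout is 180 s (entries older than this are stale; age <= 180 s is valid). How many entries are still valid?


Ages are k * 557/29 s for k = 1..29 (spacing = 19.2069 s).
Entry k is valid iff k * 557/29 <= 180 iff k <= 29 * 180 / 557 = 9.3716
n_valid = floor(9.3716) = 9
(n_stale = 29 - 9 = 20)

9


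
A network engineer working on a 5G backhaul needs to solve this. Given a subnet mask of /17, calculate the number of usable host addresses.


Given: subnet mask /17
Host bits = 32 - 17 = 15
Total addresses = 2^15 = 32768
Usable hosts = 32768 - 2 (network + broadcast) = 32766

32766


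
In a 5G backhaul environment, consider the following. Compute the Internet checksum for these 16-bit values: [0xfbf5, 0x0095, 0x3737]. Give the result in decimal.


Given words: [0xfbf5, 0x0095, 0x3737]
Step 1: Sum all words
Raw sum = 64501 + 149 + 14135 = 78785
Step 2: Fold carry: (13249 + 1) = 13250
One's complement = ~13250 & 0xFFFF = 52285

52285


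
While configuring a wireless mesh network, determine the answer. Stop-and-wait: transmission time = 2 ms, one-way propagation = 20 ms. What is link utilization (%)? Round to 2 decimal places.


Given: Ttrans = 2 ms, Tprop = 20 ms
RTT = 2 * Tprop = 2 * 20 = 40 ms
U = Ttrans / (Ttrans + RTT)
U = 2 / (2 + 40)
U = 2 / 42 = 0.047619
U% = 4.76%

4.76


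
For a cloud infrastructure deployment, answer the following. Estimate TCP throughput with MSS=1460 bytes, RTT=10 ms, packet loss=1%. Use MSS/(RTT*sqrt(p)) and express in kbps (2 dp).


Given: MSS = 1460 bytes, RTT = 10 ms, loss = 1%
RTT in seconds = 10 / 1000 = 0.01
Loss rate = 1% = 0.01
sqrt(loss) = sqrt(0.01) = 0.1
Throughput (bytes/s) = 1460 / (0.01 * 0.1) = 1460000.0000
Throughput (kbps) = 1460000.0000 * 8 / 1000 = 11680.000000 -> 11680.00 kbps (2 dp)

11680.00


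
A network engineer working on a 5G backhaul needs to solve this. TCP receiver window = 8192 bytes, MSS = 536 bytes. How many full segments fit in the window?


Given: RWND = 8192 bytes, MSS = 536 bytes
Full segments = floor(RWND / MSS)
Full segments = floor(8192 / 536)
Full segments = floor(15.2836) = 15

15


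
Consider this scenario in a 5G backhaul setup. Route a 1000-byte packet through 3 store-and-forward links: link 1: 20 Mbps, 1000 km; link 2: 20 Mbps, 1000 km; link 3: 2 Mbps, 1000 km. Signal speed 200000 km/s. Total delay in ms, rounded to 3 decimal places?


Packet = 1000 bytes = 8000 bits. Store-and-forward: sum (t_trans + t_prop) per link.
Link 1: t_trans = 8000/(20*10^6) s = 0.4000 ms; t_prop = 1000/200000 s = 5.0000 ms; subtotal = 5.4000 ms
Link 2: t_trans = 8000/(20*10^6) s = 0.4000 ms; t_prop = 1000/200000 s = 5.0000 ms; subtotal = 5.4000 ms
Link 3: t_trans = 8000/(2*10^6) s = 4.0000 ms; t_prop = 1000/200000 s = 5.0000 ms; subtotal = 9.0000 ms
End-to-end = 5.4000 + 5.4000 + 9.0000 = 19.8000 ms -> 19.800 ms (3 dp)

19.800


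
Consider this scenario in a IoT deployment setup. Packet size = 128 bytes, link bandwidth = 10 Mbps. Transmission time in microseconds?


Given: packet = 128 bytes, bandwidth = 10 Mbps
Packet in bits = 128 * 8 = 1024 bits
Bandwidth = 10 * 10^6 = 10000000 bps
Time = 1024 / 10000000 seconds
Time in us = 1024 * 10^6 / 10000000 = 102.4

102.4


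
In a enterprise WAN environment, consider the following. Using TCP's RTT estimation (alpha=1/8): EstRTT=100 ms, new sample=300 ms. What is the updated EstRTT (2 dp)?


Given: EstRTT = 100 ms, SampleRTT = 300 ms, alpha = 1/8
New EstRTT = (1 - alpha) * EstRTT + alpha * SampleRTT
(7/8) * 100 = 87.5
(1/8) * 300 = 37.5
New EstRTT = 87.5 + 37.5 = 125 ms -> 125.00 ms (2 dp)

125.00


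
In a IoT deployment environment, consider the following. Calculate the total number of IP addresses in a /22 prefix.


Given: CIDR prefix /22
Host bits = 32 - 22 = 10
Total addresses = 2^10 = 1024

1024


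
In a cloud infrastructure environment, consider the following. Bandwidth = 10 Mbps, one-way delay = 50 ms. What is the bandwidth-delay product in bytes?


Given: bandwidth = 10 Mbps, delay = 50 ms
BDP in bits = 10 * 10^6 * 50 / 1000
BDP in bits = 500000
BDP in bytes = 500000 / 8 = 62500

62500


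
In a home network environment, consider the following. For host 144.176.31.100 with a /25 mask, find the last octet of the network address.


Given: IP = 144.176.31.100, prefix = /25
Subnet mask = 255.255.255.128
Last octet of IP: 100
Last octet of mask: 128
Network last octet = 100 AND 128 = 0

0


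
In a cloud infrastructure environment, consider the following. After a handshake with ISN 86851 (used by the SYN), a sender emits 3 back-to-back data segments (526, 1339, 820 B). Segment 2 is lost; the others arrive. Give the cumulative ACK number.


SYN uses sequence number 86851; first data byte = ISN + 1 = 86852.
Segment 1: SEQ = 86852, len = 526 B, covers [86852, 87377]
Segment 2: SEQ = 87378, len = 1339 B, covers [87378, 88716] [LOST]
Segment 3: SEQ = 88717, len = 820 B, covers [88717, 89536]
In-order data received: bytes [86852, 87377] (segments 1..1).
Segment 2 missing -> gap begins at byte 87378; later segments buffered out of order.
Cumulative ACK = next expected in-order byte = 86852 + 526 = 87378

87378


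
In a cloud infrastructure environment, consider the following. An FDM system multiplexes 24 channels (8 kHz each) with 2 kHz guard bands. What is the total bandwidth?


Given: 24 channels, 8 kHz each, guard = 2 kHz
Channel bandwidth = 24 * 8 = 192 kHz
Guard bands = 23 gaps * 2 kHz = 46 kHz
Total = 192 + 46 = 238 kHz

238


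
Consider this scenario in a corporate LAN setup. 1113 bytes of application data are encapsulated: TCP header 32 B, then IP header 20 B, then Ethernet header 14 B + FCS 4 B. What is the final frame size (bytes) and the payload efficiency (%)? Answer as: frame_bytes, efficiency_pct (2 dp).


TCP segment = 1113 + 32 = 1145 B
IP packet = 1145 + 20 = 1165 B
Ethernet frame = 1165 + 14 + 4 = 1183 B
Efficiency = app / frame = 1113 / 1183 = 0.940828 = 94.0828% -> 94.08% (2 dp)

1183, 94.08


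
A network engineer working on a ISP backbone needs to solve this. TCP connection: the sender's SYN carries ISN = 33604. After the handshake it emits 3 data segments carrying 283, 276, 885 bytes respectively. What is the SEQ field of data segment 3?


The SYN occupies sequence number ISN = 33604, so the first data byte is ISN + 1 = 33605.
SEQ of data segment i = (ISN + 1) + sum of payload sizes of segments 1..i-1.
Segment 1: SEQ = 33605, payload = 283 bytes
Segment 2: SEQ = 33888, payload = 276 bytes
Segment 3: SEQ = 34164, payload = 885 bytes
SEQ of segment 3 = 33605 + 283 + 276 = 34164

34164


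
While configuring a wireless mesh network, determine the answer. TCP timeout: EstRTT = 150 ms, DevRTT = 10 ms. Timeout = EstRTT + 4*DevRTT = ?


Given: EstRTT = 150 ms, DevRTT = 10 ms
Timeout = EstRTT + 4 * DevRTT
4 * DevRTT = 4 * 10 = 40
Timeout = 150 + 40 = 190 ms

190


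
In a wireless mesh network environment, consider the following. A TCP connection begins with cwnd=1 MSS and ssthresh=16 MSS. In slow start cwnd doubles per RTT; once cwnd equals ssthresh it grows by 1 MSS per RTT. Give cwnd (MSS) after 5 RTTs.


RTT 0: cwnd = 1 MSS (initial)
RTT 1: cwnd = 2 MSS (slow start, doubled)
RTT 2: cwnd = 4 MSS (slow start, doubled)
RTT 3: cwnd = 8 MSS (slow start, doubled)
RTT 4: cwnd = 16 MSS (slow start, doubled)
RTT 5: cwnd = 17 MSS (congestion avoidance, +1)

17


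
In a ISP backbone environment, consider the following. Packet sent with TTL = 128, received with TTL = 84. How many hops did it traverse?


Given: initial TTL = 128, received TTL = 84
Hops = initial TTL - received TTL
Hops = 128 - 84 = 44

44


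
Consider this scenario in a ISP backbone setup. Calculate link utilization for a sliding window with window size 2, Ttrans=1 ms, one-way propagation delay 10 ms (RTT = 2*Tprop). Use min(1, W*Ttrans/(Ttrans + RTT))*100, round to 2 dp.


Given: W = 2, Ttrans = 1 ms, RTT = 20 ms (= 2 * Tprop, Tprop = 10 ms)
Cycle time = Ttrans + RTT = 1 + 20 = 21 ms (first packet sent until its ACK returns)
W * Ttrans = 2 * 1 = 2 ms of sending per cycle
W * Ttrans / (Ttrans + RTT) = 2 / 21 = 0.095238
U = min(1, 0.095238) = 0.095238
U% = 9.52%

9.52


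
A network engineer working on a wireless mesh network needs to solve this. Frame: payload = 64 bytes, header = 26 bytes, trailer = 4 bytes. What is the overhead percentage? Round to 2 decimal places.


Given: payload = 64 B, header = 26 B, trailer = 4 B
Overhead bytes = header + trailer = 26 + 4 = 30
Total frame = payload + overhead = 64 + 30 = 94
Overhead % = 30 / 94 * 100 = 31.9149% -> 31.91% (2 dp)

31.91


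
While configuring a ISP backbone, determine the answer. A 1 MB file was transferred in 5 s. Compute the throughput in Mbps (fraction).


Given: file = 1 MB, time = 5 s
File in Mb = 1 * 8 = 8 Mb
Throughput = 8 / 5 Mbps
Throughput = 8/5 Mbps

8/5


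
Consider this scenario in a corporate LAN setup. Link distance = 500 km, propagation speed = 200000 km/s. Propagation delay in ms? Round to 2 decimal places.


Given: distance = 500 km, speed = 200000 km/s
Delay = distance / speed = 500 / 200000 seconds
Delay in ms = 500 * 1000 / 200000
Delay = 2.5000 ms
Rounded to 2 dp = 2.50 ms

2.50


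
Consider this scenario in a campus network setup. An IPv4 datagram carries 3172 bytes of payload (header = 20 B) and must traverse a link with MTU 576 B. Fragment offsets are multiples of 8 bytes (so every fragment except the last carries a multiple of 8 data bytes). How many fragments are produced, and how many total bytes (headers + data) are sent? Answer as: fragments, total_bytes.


Max data per non-final fragment = floor((MTU - header)/8)*8 = floor((576 - 20)/8)*8 = floor(556/8)*8 = 552 B
Final fragment needs no 8-byte alignment: it can carry up to MTU - header = 556 B
Non-final fragments needed = ceil((payload - 556) / 552) = ceil(2616/552) = ceil(4.7391) = 5
Number of fragments = 5 + 1 = 6
Fragment sizes (data): 5 * 552 B + 412 B (last, 412 <= 556 OK)
Total bytes sent = payload + n_frags * header = 3172 + 6*20 = 3172 + 120 = 3292 B

6, 3292


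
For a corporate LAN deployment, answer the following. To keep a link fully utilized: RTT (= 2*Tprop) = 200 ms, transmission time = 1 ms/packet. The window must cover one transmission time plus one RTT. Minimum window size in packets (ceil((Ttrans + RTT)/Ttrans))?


Given: Ttrans = 1 ms, RTT = 200 ms (= 2 * Tprop, Tprop = 100 ms)
Time until first ACK returns = Ttrans + RTT = 1 + 200 = 201 ms
Need W * Ttrans >= Ttrans + RTT  ->  W >= (Ttrans + RTT) / Ttrans
(Ttrans + RTT) / Ttrans = 201 / 1 = 201
W_min = ceil(201) = 201

201


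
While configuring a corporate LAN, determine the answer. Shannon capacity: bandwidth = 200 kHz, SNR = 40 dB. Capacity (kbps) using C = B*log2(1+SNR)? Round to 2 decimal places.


Given: B = 200 kHz, SNR = 40 dB
SNR linear = 10^(40/10) = 10000
1 + SNR = 10001
log2(10001) = 13.2878566418
C = 200 * 1000 * 13.2878566418 = 2657571.3284 bps
C = 2657.571328 kbps -> 2657.57 kbps (2 dp)

2657.57


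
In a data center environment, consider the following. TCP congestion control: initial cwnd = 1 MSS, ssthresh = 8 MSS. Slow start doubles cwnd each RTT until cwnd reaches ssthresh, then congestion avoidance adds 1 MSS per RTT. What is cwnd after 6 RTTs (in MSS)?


RTT 0: cwnd = 1 MSS (initial)
RTT 1: cwnd = 2 MSS (slow start, doubled)
RTT 2: cwnd = 4 MSS (slow start, doubled)
RTT 3: cwnd = 8 MSS (slow start, doubled)
RTT 4: cwnd = 9 MSS (congestion avoidance, +1)
RTT 5: cwnd = 10 MSS (congestion avoidance, +1)
RTT 6: cwnd = 11 MSS (congestion avoidance, +1)

11


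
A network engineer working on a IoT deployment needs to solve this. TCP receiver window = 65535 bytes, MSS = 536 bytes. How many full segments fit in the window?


Given: RWND = 65535 bytes, MSS = 536 bytes
Full segments = floor(RWND / MSS)
Full segments = floor(65535 / 536)
Full segments = floor(122.2668) = 122

122


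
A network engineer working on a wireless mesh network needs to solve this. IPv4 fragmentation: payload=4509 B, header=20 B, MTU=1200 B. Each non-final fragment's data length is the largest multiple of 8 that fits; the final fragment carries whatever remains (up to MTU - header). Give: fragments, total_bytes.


Max data per non-final fragment = floor((MTU - header)/8)*8 = floor((1200 - 20)/8)*8 = floor(1180/8)*8 = 1176 B
Final fragment needs no 8-byte alignment: it can carry up to MTU - header = 1180 B
Non-final fragments needed = ceil((payload - 1180) / 1176) = ceil(3329/1176) = ceil(2.8308) = 3
Number of fragments = 3 + 1 = 4
Fragment sizes (data): 3 * 1176 B + 981 B (last, 981 <= 1180 OK)
Total bytes sent = payload + n_frags * header = 4509 + 4*20 = 4509 + 80 = 4589 B

4, 4589


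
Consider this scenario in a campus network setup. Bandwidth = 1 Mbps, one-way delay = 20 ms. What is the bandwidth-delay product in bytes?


Given: bandwidth = 1 Mbps, delay = 20 ms
BDP in bits = 1 * 10^6 * 20 / 1000
BDP in bits = 20000
BDP in bytes = 20000 / 8 = 2500

2500


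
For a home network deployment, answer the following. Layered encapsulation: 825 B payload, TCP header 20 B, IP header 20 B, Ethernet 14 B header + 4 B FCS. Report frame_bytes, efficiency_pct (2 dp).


TCP segment = 825 + 20 = 845 B
IP packet = 845 + 20 = 865 B
Ethernet frame = 865 + 14 + 4 = 883 B
Efficiency = app / frame = 825 / 883 = 0.934315 = 93.4315% -> 93.43% (2 dp)

883, 93.43


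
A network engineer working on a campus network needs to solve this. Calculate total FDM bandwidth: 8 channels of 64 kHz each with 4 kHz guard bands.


Given: 8 channels, 64 kHz each, guard = 4 kHz
Channel bandwidth = 8 * 64 = 512 kHz
Guard bands = 7 gaps * 4 kHz = 28 kHz
Total = 512 + 28 = 540 kHz

540


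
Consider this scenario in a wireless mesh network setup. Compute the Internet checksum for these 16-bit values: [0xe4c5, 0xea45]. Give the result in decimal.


Given words: [0xe4c5, 0xea45]
Step 1: Sum all words
Raw sum = 58565 + 59973 = 118538
Step 2: Fold carry: (53002 + 1) = 53003
One's complement = ~53003 & 0xFFFF = 12532

12532


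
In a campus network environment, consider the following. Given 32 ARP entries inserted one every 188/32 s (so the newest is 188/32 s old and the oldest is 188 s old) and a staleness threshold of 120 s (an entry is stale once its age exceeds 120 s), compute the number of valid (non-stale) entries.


Ages are k * 188/32 s for k = 1..32 (spacing = 5.8750 s).
Entry k is valid iff k * 188/32 <= 120 iff k <= 32 * 120 / 188 = 20.4255
n_valid = floor(20.4255) = 20
(n_stale = 32 - 20 = 12)

20


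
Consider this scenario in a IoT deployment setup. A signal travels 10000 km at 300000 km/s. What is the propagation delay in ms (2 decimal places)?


Given: distance = 10000 km, speed = 300000 km/s
Delay = distance / speed = 10000 / 300000 seconds
Delay in ms = 10000 * 1000 / 300000
Delay = 33.3333 ms
Rounded to 2 dp = 33.33 ms

33.33


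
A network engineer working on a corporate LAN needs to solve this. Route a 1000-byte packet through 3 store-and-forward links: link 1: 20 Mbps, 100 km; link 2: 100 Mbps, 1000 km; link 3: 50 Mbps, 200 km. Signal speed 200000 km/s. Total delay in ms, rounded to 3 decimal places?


Packet = 1000 bytes = 8000 bits. Store-and-forward: sum (t_trans + t_prop) per link.
Link 1: t_trans = 8000/(20*10^6) s = 0.4000 ms; t_prop = 100/200000 s = 0.5000 ms; subtotal = 0.9000 ms
Link 2: t_trans = 8000/(100*10^6) s = 0.0800 ms; t_prop = 1000/200000 s = 5.0000 ms; subtotal = 5.0800 ms
Link 3: t_trans = 8000/(50*10^6) s = 0.1600 ms; t_prop = 200/200000 s = 1.0000 ms; subtotal = 1.1600 ms
End-to-end = 0.9000 + 5.0800 + 1.1600 = 7.1400 ms -> 7.140 ms (3 dp)

7.140


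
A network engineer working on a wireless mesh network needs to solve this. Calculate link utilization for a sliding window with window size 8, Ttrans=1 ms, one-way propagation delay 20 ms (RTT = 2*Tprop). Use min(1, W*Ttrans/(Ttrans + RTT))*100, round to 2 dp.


Given: W = 8, Ttrans = 1 ms, RTT = 40 ms (= 2 * Tprop, Tprop = 20 ms)
Cycle time = Ttrans + RTT = 1 + 40 = 41 ms (first packet sent until its ACK returns)
W * Ttrans = 8 * 1 = 8 ms of sending per cycle
W * Ttrans / (Ttrans + RTT) = 8 / 41 = 0.195122
U = min(1, 0.195122) = 0.195122
U% = 19.51%

19.51


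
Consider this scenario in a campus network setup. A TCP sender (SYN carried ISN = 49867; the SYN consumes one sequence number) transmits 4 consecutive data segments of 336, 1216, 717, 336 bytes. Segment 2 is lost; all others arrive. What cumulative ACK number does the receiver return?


SYN uses sequence number 49867; first data byte = ISN + 1 = 49868.
Segment 1: SEQ = 49868, len = 336 B, covers [49868, 50203]
Segment 2: SEQ = 50204, len = 1216 B, covers [50204, 51419] [LOST]
Segment 3: SEQ = 51420, len = 717 B, covers [51420, 52136]
Segment 4: SEQ = 52137, len = 336 B, covers [52137, 52472]
In-order data received: bytes [49868, 50203] (segments 1..1).
Segment 2 missing -> gap begins at byte 50204; later segments buffered out of order.
Cumulative ACK = next expected in-order byte = 49868 + 336 = 50204

50204


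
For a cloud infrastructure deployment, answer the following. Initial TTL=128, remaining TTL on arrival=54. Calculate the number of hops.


Given: initial TTL = 128, received TTL = 54
Hops = initial TTL - received TTL
Hops = 128 - 54 = 74

74


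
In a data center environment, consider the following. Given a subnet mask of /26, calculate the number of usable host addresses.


Given: subnet mask /26
Host bits = 32 - 26 = 6
Total addresses = 2^6 = 64
Usable hosts = 64 - 2 (network + broadcast) = 62

62
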